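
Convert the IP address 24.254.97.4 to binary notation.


24 = 00011000
254 = 11111110
97 = 01100001
4 = 00000100
Binary: 00011000.11111110.01100001.00000100


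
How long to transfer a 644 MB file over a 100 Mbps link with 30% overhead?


Effective throughput = 100 * (1 - 30/100) = 70 Mbps
File size in Mb = 644 * 8 = 5152 Mb
Time = 5152 / 70
Time = 73.6 seconds


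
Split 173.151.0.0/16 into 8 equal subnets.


New prefix = 16 + 3 = 19
Each subnet has 8192 addresses
  173.151.0.0/19
  173.151.32.0/19
  173.151.64.0/19
  173.151.96.0/19
  173.151.128.0/19
  173.151.160.0/19
  173.151.192.0/19
  173.151.224.0/19
Subnets: 173.151.0.0/19, 173.151.32.0/19, 173.151.64.0/19, 173.151.96.0/19, 173.151.128.0/19, 173.151.160.0/19, 173.151.192.0/19, 173.151.224.0/19


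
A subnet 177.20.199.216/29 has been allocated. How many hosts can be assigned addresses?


Host bits = 32 - 29 = 3
Total addresses = 2^3 = 8
Usable = total - 2 (network and broadcast)
Usable hosts: 6


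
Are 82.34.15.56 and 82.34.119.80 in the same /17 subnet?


Mask: 255.255.128.0
82.34.15.56 AND mask = 82.34.0.0
82.34.119.80 AND mask = 82.34.0.0
Yes, same subnet (82.34.0.0)


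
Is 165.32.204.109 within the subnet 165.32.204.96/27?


Subnet network: 165.32.204.96
Test IP AND mask: 165.32.204.96
Yes, 165.32.204.109 is in 165.32.204.96/27


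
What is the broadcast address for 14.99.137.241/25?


Network: 14.99.137.128/25
Host bits = 7
Set all host bits to 1:
Broadcast: 14.99.137.255


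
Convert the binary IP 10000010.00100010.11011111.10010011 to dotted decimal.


10000010 = 130
00100010 = 34
11011111 = 223
10010011 = 147
IP: 130.34.223.147


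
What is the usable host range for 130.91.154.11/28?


Network: 130.91.154.0
Broadcast: 130.91.154.15
First usable = network + 1
Last usable = broadcast - 1
Range: 130.91.154.1 to 130.91.154.14


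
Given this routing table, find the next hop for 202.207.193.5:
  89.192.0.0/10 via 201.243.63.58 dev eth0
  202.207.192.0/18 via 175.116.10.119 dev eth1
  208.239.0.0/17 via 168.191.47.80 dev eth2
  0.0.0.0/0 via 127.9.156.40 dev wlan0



Longest prefix match for 202.207.193.5:
  /10 89.192.0.0: no
  /18 202.207.192.0: MATCH
  /17 208.239.0.0: no
  /0 0.0.0.0: MATCH
Selected: next-hop 175.116.10.119 via eth1 (matched /18)


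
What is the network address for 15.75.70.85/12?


IP:   00001111.01001011.01000110.01010101
Mask: 11111111.11110000.00000000.00000000
AND operation:
Net:  00001111.01000000.00000000.00000000
Network: 15.64.0.0/12


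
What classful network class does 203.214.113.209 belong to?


First octet: 203
Binary: 11001011
110xxxxx -> Class C (192-223)
Class C, default mask 255.255.255.0 (/24)


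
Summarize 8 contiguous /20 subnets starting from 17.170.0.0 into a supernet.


Original prefix: /20
Number of subnets: 8 = 2^3
New prefix = 20 - 3 = 17
Supernet: 17.170.0.0/17


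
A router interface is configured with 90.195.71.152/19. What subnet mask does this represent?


/19 means 19 network bits, 13 host bits
Binary: 11111111111111111110000000000000
Mask: 255.255.224.0


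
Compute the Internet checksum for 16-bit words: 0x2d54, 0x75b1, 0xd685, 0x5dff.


Sum all words (with carry folding):
+ 0x2d54 = 0x2d54
+ 0x75b1 = 0xa305
+ 0xd685 = 0x798b
+ 0x5dff = 0xd78a
One's complement: ~0xd78a
Checksum = 0x2875


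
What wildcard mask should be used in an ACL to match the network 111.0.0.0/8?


Subnet mask: 255.0.0.0
Wildcard = 255.255.255.255 - subnet mask
255 - 255 = 0
255 - 0 = 255
255 - 0 = 255
255 - 0 = 255
Wildcard: 0.255.255.255


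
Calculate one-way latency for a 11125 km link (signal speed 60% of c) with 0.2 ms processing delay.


Speed = 0.6 * 3e5 km/s = 180000 km/s
Propagation delay = 11125 / 180000 = 0.0618 s = 61.8056 ms
Processing delay = 0.2 ms
Total one-way latency = 62.0056 ms


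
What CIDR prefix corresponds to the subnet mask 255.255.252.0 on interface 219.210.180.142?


Binary: 11111111.11111111.11111100.00000000
Count leading 1s
Prefix: /22


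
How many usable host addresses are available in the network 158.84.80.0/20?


Host bits = 32 - 20 = 12
Total addresses = 2^12 = 4096
Usable = total - 2 (network and broadcast)
Usable hosts: 4094


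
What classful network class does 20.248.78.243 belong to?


First octet: 20
Binary: 00010100
0xxxxxxx -> Class A (1-126)
Class A, default mask 255.0.0.0 (/8)


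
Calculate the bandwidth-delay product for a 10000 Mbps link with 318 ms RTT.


BDP = bandwidth * RTT
= 10000 Mbps * 318 ms
= 10000 * 1e6 * 318 / 1000 bits
= 3180000000 bits
= 397500000 bytes
= 388183.5938 KB
BDP = 3180000000 bits (397500000 bytes)


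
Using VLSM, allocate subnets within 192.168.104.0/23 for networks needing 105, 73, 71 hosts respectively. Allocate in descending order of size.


105 hosts -> /25 (126 usable): 192.168.104.0/25
73 hosts -> /25 (126 usable): 192.168.104.128/25
71 hosts -> /25 (126 usable): 192.168.105.0/25
Allocation: 192.168.104.0/25 (105 hosts, 126 usable); 192.168.104.128/25 (73 hosts, 126 usable); 192.168.105.0/25 (71 hosts, 126 usable)


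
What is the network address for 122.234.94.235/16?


IP:   01111010.11101010.01011110.11101011
Mask: 11111111.11111111.00000000.00000000
AND operation:
Net:  01111010.11101010.00000000.00000000
Network: 122.234.0.0/16


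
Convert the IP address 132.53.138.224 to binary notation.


132 = 10000100
53 = 00110101
138 = 10001010
224 = 11100000
Binary: 10000100.00110101.10001010.11100000


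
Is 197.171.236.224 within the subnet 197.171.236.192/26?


Subnet network: 197.171.236.192
Test IP AND mask: 197.171.236.192
Yes, 197.171.236.224 is in 197.171.236.192/26


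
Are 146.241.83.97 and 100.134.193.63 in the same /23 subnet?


Mask: 255.255.254.0
146.241.83.97 AND mask = 146.241.82.0
100.134.193.63 AND mask = 100.134.192.0
No, different subnets (146.241.82.0 vs 100.134.192.0)


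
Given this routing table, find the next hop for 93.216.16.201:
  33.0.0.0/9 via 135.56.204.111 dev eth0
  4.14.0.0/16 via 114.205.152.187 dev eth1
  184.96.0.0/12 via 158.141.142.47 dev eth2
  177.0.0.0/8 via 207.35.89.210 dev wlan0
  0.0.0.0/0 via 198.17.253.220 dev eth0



Longest prefix match for 93.216.16.201:
  /9 33.0.0.0: no
  /16 4.14.0.0: no
  /12 184.96.0.0: no
  /8 177.0.0.0: no
  /0 0.0.0.0: MATCH
Selected: next-hop 198.17.253.220 via eth0 (matched /0)


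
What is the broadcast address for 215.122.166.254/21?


Network: 215.122.160.0/21
Host bits = 11
Set all host bits to 1:
Broadcast: 215.122.167.255


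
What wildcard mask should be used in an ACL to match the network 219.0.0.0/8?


Subnet mask: 255.0.0.0
Wildcard = 255.255.255.255 - subnet mask
255 - 255 = 0
255 - 0 = 255
255 - 0 = 255
255 - 0 = 255
Wildcard: 0.255.255.255


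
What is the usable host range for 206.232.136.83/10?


Network: 206.192.0.0
Broadcast: 206.255.255.255
First usable = network + 1
Last usable = broadcast - 1
Range: 206.192.0.1 to 206.255.255.254


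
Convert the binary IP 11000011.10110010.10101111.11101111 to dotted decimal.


11000011 = 195
10110010 = 178
10101111 = 175
11101111 = 239
IP: 195.178.175.239


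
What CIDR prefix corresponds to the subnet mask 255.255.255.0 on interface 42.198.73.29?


Binary: 11111111.11111111.11111111.00000000
Count leading 1s
Prefix: /24


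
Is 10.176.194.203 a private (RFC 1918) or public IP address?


RFC 1918 private ranges:
  10.0.0.0/8 (10.0.0.0 - 10.255.255.255)
  172.16.0.0/12 (172.16.0.0 - 172.31.255.255)
  192.168.0.0/16 (192.168.0.0 - 192.168.255.255)
Private (in 10.0.0.0/8)


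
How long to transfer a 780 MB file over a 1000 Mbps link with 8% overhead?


Effective throughput = 1000 * (1 - 8/100) = 920 Mbps
File size in Mb = 780 * 8 = 6240 Mb
Time = 6240 / 920
Time = 6.7826 seconds


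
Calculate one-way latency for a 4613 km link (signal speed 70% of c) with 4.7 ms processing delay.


Speed = 0.7 * 3e5 km/s = 210000 km/s
Propagation delay = 4613 / 210000 = 0.022 s = 21.9667 ms
Processing delay = 4.7 ms
Total one-way latency = 26.6667 ms


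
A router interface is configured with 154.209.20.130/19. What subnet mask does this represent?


/19 means 19 network bits, 13 host bits
Binary: 11111111111111111110000000000000
Mask: 255.255.224.0


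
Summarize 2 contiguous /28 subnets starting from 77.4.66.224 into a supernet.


Original prefix: /28
Number of subnets: 2 = 2^1
New prefix = 28 - 1 = 27
Supernet: 77.4.66.224/27


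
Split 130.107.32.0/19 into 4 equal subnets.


New prefix = 19 + 2 = 21
Each subnet has 2048 addresses
  130.107.32.0/21
  130.107.40.0/21
  130.107.48.0/21
  130.107.56.0/21
Subnets: 130.107.32.0/21, 130.107.40.0/21, 130.107.48.0/21, 130.107.56.0/21


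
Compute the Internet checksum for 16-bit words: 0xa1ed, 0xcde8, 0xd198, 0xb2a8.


Sum all words (with carry folding):
+ 0xa1ed = 0xa1ed
+ 0xcde8 = 0x6fd6
+ 0xd198 = 0x416f
+ 0xb2a8 = 0xf417
One's complement: ~0xf417
Checksum = 0x0be8


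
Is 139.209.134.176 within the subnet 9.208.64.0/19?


Subnet network: 9.208.64.0
Test IP AND mask: 139.209.128.0
No, 139.209.134.176 is not in 9.208.64.0/19


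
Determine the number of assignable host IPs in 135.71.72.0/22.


Host bits = 32 - 22 = 10
Total addresses = 2^10 = 1024
Usable = total - 2 (network and broadcast)
Usable hosts: 1022


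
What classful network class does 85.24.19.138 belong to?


First octet: 85
Binary: 01010101
0xxxxxxx -> Class A (1-126)
Class A, default mask 255.0.0.0 (/8)


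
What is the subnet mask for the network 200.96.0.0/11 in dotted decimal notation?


/11 means 11 network bits, 21 host bits
Binary: 11111111111000000000000000000000
Mask: 255.224.0.0


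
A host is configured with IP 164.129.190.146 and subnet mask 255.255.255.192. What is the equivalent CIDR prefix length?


Binary: 11111111.11111111.11111111.11000000
Count leading 1s
Prefix: /26


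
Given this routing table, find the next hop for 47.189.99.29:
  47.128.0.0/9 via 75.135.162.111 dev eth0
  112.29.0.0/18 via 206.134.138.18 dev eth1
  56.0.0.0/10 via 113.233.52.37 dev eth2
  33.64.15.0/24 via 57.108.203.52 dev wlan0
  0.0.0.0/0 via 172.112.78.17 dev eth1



Longest prefix match for 47.189.99.29:
  /9 47.128.0.0: MATCH
  /18 112.29.0.0: no
  /10 56.0.0.0: no
  /24 33.64.15.0: no
  /0 0.0.0.0: MATCH
Selected: next-hop 75.135.162.111 via eth0 (matched /9)


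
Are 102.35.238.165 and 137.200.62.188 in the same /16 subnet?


Mask: 255.255.0.0
102.35.238.165 AND mask = 102.35.0.0
137.200.62.188 AND mask = 137.200.0.0
No, different subnets (102.35.0.0 vs 137.200.0.0)


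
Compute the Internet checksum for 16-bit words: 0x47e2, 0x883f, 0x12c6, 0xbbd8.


Sum all words (with carry folding):
+ 0x47e2 = 0x47e2
+ 0x883f = 0xd021
+ 0x12c6 = 0xe2e7
+ 0xbbd8 = 0x9ec0
One's complement: ~0x9ec0
Checksum = 0x613f


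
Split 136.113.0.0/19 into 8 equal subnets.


New prefix = 19 + 3 = 22
Each subnet has 1024 addresses
  136.113.0.0/22
  136.113.4.0/22
  136.113.8.0/22
  136.113.12.0/22
  136.113.16.0/22
  136.113.20.0/22
  136.113.24.0/22
  136.113.28.0/22
Subnets: 136.113.0.0/22, 136.113.4.0/22, 136.113.8.0/22, 136.113.12.0/22, 136.113.16.0/22, 136.113.20.0/22, 136.113.24.0/22, 136.113.28.0/22


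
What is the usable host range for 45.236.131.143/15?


Network: 45.236.0.0
Broadcast: 45.237.255.255
First usable = network + 1
Last usable = broadcast - 1
Range: 45.236.0.1 to 45.237.255.254


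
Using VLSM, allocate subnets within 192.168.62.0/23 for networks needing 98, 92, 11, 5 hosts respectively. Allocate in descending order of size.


98 hosts -> /25 (126 usable): 192.168.62.0/25
92 hosts -> /25 (126 usable): 192.168.62.128/25
11 hosts -> /28 (14 usable): 192.168.63.0/28
5 hosts -> /29 (6 usable): 192.168.63.16/29
Allocation: 192.168.62.0/25 (98 hosts, 126 usable); 192.168.62.128/25 (92 hosts, 126 usable); 192.168.63.0/28 (11 hosts, 14 usable); 192.168.63.16/29 (5 hosts, 6 usable)


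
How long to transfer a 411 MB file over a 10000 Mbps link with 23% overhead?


Effective throughput = 10000 * (1 - 23/100) = 7700 Mbps
File size in Mb = 411 * 8 = 3288 Mb
Time = 3288 / 7700
Time = 0.427 seconds


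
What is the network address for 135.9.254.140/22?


IP:   10000111.00001001.11111110.10001100
Mask: 11111111.11111111.11111100.00000000
AND operation:
Net:  10000111.00001001.11111100.00000000
Network: 135.9.252.0/22


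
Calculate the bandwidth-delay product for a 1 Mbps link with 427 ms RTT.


BDP = bandwidth * RTT
= 1 Mbps * 427 ms
= 1 * 1e6 * 427 / 1000 bits
= 427000 bits
= 53375 bytes
= 52.124 KB
BDP = 427000 bits (53375 bytes)


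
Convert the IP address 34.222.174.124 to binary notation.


34 = 00100010
222 = 11011110
174 = 10101110
124 = 01111100
Binary: 00100010.11011110.10101110.01111100


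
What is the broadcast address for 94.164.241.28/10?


Network: 94.128.0.0/10
Host bits = 22
Set all host bits to 1:
Broadcast: 94.191.255.255


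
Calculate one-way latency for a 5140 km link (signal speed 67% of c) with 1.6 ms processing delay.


Speed = 0.67 * 3e5 km/s = 201000 km/s
Propagation delay = 5140 / 201000 = 0.0256 s = 25.5721 ms
Processing delay = 1.6 ms
Total one-way latency = 27.1721 ms


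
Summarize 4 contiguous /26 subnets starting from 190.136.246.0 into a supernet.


Original prefix: /26
Number of subnets: 4 = 2^2
New prefix = 26 - 2 = 24
Supernet: 190.136.246.0/24


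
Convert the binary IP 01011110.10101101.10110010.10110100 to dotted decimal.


01011110 = 94
10101101 = 173
10110010 = 178
10110100 = 180
IP: 94.173.178.180


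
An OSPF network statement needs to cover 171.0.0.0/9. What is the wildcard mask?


Subnet mask: 255.128.0.0
Wildcard = 255.255.255.255 - subnet mask
255 - 255 = 0
255 - 128 = 127
255 - 0 = 255
255 - 0 = 255
Wildcard: 0.127.255.255


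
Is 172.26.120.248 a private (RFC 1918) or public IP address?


RFC 1918 private ranges:
  10.0.0.0/8 (10.0.0.0 - 10.255.255.255)
  172.16.0.0/12 (172.16.0.0 - 172.31.255.255)
  192.168.0.0/16 (192.168.0.0 - 192.168.255.255)
Private (in 172.16.0.0/12)


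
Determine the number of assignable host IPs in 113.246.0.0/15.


Host bits = 32 - 15 = 17
Total addresses = 2^17 = 131072
Usable = total - 2 (network and broadcast)
Usable hosts: 131070


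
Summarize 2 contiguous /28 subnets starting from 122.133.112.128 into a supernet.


Original prefix: /28
Number of subnets: 2 = 2^1
New prefix = 28 - 1 = 27
Supernet: 122.133.112.128/27


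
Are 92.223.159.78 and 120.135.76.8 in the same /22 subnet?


Mask: 255.255.252.0
92.223.159.78 AND mask = 92.223.156.0
120.135.76.8 AND mask = 120.135.76.0
No, different subnets (92.223.156.0 vs 120.135.76.0)


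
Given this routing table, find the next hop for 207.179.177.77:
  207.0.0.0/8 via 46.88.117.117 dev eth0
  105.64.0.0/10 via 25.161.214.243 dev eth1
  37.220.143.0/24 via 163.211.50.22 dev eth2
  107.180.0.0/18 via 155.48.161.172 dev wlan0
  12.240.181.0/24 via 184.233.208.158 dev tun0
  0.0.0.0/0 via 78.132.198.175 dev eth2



Longest prefix match for 207.179.177.77:
  /8 207.0.0.0: MATCH
  /10 105.64.0.0: no
  /24 37.220.143.0: no
  /18 107.180.0.0: no
  /24 12.240.181.0: no
  /0 0.0.0.0: MATCH
Selected: next-hop 46.88.117.117 via eth0 (matched /8)


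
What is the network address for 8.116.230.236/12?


IP:   00001000.01110100.11100110.11101100
Mask: 11111111.11110000.00000000.00000000
AND operation:
Net:  00001000.01110000.00000000.00000000
Network: 8.112.0.0/12


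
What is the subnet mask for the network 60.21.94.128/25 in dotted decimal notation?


/25 means 25 network bits, 7 host bits
Binary: 11111111111111111111111110000000
Mask: 255.255.255.128


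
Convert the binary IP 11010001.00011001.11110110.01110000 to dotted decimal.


11010001 = 209
00011001 = 25
11110110 = 246
01110000 = 112
IP: 209.25.246.112


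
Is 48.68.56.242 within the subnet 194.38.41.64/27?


Subnet network: 194.38.41.64
Test IP AND mask: 48.68.56.224
No, 48.68.56.242 is not in 194.38.41.64/27


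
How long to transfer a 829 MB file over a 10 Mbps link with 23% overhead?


Effective throughput = 10 * (1 - 23/100) = 7.7 Mbps
File size in Mb = 829 * 8 = 6632 Mb
Time = 6632 / 7.7
Time = 861.2987 seconds


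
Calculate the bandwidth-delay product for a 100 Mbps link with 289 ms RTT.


BDP = bandwidth * RTT
= 100 Mbps * 289 ms
= 100 * 1e6 * 289 / 1000 bits
= 28900000 bits
= 3612500 bytes
= 3527.832 KB
BDP = 28900000 bits (3612500 bytes)


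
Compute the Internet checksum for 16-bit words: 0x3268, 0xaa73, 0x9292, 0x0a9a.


Sum all words (with carry folding):
+ 0x3268 = 0x3268
+ 0xaa73 = 0xdcdb
+ 0x9292 = 0x6f6e
+ 0x0a9a = 0x7a08
One's complement: ~0x7a08
Checksum = 0x85f7


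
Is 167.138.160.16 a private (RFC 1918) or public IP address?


RFC 1918 private ranges:
  10.0.0.0/8 (10.0.0.0 - 10.255.255.255)
  172.16.0.0/12 (172.16.0.0 - 172.31.255.255)
  192.168.0.0/16 (192.168.0.0 - 192.168.255.255)
Public (not in any RFC 1918 range)


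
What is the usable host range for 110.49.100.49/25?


Network: 110.49.100.0
Broadcast: 110.49.100.127
First usable = network + 1
Last usable = broadcast - 1
Range: 110.49.100.1 to 110.49.100.126


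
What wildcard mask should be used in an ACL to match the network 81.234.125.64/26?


Subnet mask: 255.255.255.192
Wildcard = 255.255.255.255 - subnet mask
255 - 255 = 0
255 - 255 = 0
255 - 255 = 0
255 - 192 = 63
Wildcard: 0.0.0.63


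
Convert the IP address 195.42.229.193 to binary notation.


195 = 11000011
42 = 00101010
229 = 11100101
193 = 11000001
Binary: 11000011.00101010.11100101.11000001


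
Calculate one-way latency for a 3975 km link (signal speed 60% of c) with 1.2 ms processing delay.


Speed = 0.6 * 3e5 km/s = 180000 km/s
Propagation delay = 3975 / 180000 = 0.0221 s = 22.0833 ms
Processing delay = 1.2 ms
Total one-way latency = 23.2833 ms


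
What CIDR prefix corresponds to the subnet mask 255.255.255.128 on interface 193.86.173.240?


Binary: 11111111.11111111.11111111.10000000
Count leading 1s
Prefix: /25


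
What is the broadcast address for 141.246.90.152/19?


Network: 141.246.64.0/19
Host bits = 13
Set all host bits to 1:
Broadcast: 141.246.95.255


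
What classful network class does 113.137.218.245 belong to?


First octet: 113
Binary: 01110001
0xxxxxxx -> Class A (1-126)
Class A, default mask 255.0.0.0 (/8)


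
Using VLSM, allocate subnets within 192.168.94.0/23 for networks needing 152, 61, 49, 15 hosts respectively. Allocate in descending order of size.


152 hosts -> /24 (254 usable): 192.168.94.0/24
61 hosts -> /26 (62 usable): 192.168.95.0/26
49 hosts -> /26 (62 usable): 192.168.95.64/26
15 hosts -> /27 (30 usable): 192.168.95.128/27
Allocation: 192.168.94.0/24 (152 hosts, 254 usable); 192.168.95.0/26 (61 hosts, 62 usable); 192.168.95.64/26 (49 hosts, 62 usable); 192.168.95.128/27 (15 hosts, 30 usable)


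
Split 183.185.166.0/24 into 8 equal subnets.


New prefix = 24 + 3 = 27
Each subnet has 32 addresses
  183.185.166.0/27
  183.185.166.32/27
  183.185.166.64/27
  183.185.166.96/27
  183.185.166.128/27
  183.185.166.160/27
  183.185.166.192/27
  183.185.166.224/27
Subnets: 183.185.166.0/27, 183.185.166.32/27, 183.185.166.64/27, 183.185.166.96/27, 183.185.166.128/27, 183.185.166.160/27, 183.185.166.192/27, 183.185.166.224/27


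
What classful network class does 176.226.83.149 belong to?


First octet: 176
Binary: 10110000
10xxxxxx -> Class B (128-191)
Class B, default mask 255.255.0.0 (/16)


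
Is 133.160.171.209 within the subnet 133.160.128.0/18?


Subnet network: 133.160.128.0
Test IP AND mask: 133.160.128.0
Yes, 133.160.171.209 is in 133.160.128.0/18


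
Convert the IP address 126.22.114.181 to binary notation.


126 = 01111110
22 = 00010110
114 = 01110010
181 = 10110101
Binary: 01111110.00010110.01110010.10110101


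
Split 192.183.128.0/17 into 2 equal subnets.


New prefix = 17 + 1 = 18
Each subnet has 16384 addresses
  192.183.128.0/18
  192.183.192.0/18
Subnets: 192.183.128.0/18, 192.183.192.0/18


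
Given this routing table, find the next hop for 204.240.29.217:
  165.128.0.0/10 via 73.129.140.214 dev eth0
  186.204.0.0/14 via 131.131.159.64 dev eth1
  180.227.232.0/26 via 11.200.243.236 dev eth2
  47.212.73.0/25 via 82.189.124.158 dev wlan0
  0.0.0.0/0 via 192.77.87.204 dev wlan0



Longest prefix match for 204.240.29.217:
  /10 165.128.0.0: no
  /14 186.204.0.0: no
  /26 180.227.232.0: no
  /25 47.212.73.0: no
  /0 0.0.0.0: MATCH
Selected: next-hop 192.77.87.204 via wlan0 (matched /0)


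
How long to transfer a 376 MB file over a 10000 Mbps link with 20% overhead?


Effective throughput = 10000 * (1 - 20/100) = 8000 Mbps
File size in Mb = 376 * 8 = 3008 Mb
Time = 3008 / 8000
Time = 0.376 seconds


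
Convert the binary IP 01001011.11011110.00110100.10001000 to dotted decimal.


01001011 = 75
11011110 = 222
00110100 = 52
10001000 = 136
IP: 75.222.52.136


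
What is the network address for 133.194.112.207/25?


IP:   10000101.11000010.01110000.11001111
Mask: 11111111.11111111.11111111.10000000
AND operation:
Net:  10000101.11000010.01110000.10000000
Network: 133.194.112.128/25


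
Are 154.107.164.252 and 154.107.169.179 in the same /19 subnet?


Mask: 255.255.224.0
154.107.164.252 AND mask = 154.107.160.0
154.107.169.179 AND mask = 154.107.160.0
Yes, same subnet (154.107.160.0)


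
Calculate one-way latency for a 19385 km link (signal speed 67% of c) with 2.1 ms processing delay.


Speed = 0.67 * 3e5 km/s = 201000 km/s
Propagation delay = 19385 / 201000 = 0.0964 s = 96.4428 ms
Processing delay = 2.1 ms
Total one-way latency = 98.5428 ms


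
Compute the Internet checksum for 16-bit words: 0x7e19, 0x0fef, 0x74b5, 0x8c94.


Sum all words (with carry folding):
+ 0x7e19 = 0x7e19
+ 0x0fef = 0x8e08
+ 0x74b5 = 0x02be
+ 0x8c94 = 0x8f52
One's complement: ~0x8f52
Checksum = 0x70ad


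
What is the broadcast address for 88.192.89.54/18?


Network: 88.192.64.0/18
Host bits = 14
Set all host bits to 1:
Broadcast: 88.192.127.255


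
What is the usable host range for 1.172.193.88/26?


Network: 1.172.193.64
Broadcast: 1.172.193.127
First usable = network + 1
Last usable = broadcast - 1
Range: 1.172.193.65 to 1.172.193.126


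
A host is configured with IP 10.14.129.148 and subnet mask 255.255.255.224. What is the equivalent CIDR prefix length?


Binary: 11111111.11111111.11111111.11100000
Count leading 1s
Prefix: /27


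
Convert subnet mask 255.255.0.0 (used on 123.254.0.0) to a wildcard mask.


Subnet mask: 255.255.0.0
Wildcard = 255.255.255.255 - subnet mask
255 - 255 = 0
255 - 255 = 0
255 - 0 = 255
255 - 0 = 255
Wildcard: 0.0.255.255


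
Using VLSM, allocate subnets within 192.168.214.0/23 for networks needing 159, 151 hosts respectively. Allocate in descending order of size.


159 hosts -> /24 (254 usable): 192.168.214.0/24
151 hosts -> /24 (254 usable): 192.168.215.0/24
Allocation: 192.168.214.0/24 (159 hosts, 254 usable); 192.168.215.0/24 (151 hosts, 254 usable)


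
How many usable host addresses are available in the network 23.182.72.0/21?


Host bits = 32 - 21 = 11
Total addresses = 2^11 = 2048
Usable = total - 2 (network and broadcast)
Usable hosts: 2046


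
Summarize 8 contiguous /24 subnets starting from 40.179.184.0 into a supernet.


Original prefix: /24
Number of subnets: 8 = 2^3
New prefix = 24 - 3 = 21
Supernet: 40.179.184.0/21


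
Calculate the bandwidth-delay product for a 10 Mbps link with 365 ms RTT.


BDP = bandwidth * RTT
= 10 Mbps * 365 ms
= 10 * 1e6 * 365 / 1000 bits
= 3650000 bits
= 456250 bytes
= 445.5566 KB
BDP = 3650000 bits (456250 bytes)


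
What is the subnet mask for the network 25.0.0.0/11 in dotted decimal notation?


/11 means 11 network bits, 21 host bits
Binary: 11111111111000000000000000000000
Mask: 255.224.0.0


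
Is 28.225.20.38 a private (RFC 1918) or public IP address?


RFC 1918 private ranges:
  10.0.0.0/8 (10.0.0.0 - 10.255.255.255)
  172.16.0.0/12 (172.16.0.0 - 172.31.255.255)
  192.168.0.0/16 (192.168.0.0 - 192.168.255.255)
Public (not in any RFC 1918 range)


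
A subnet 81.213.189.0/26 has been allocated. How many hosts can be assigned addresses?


Host bits = 32 - 26 = 6
Total addresses = 2^6 = 64
Usable = total - 2 (network and broadcast)
Usable hosts: 62


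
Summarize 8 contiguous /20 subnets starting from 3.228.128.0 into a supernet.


Original prefix: /20
Number of subnets: 8 = 2^3
New prefix = 20 - 3 = 17
Supernet: 3.228.128.0/17


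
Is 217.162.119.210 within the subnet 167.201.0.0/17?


Subnet network: 167.201.0.0
Test IP AND mask: 217.162.0.0
No, 217.162.119.210 is not in 167.201.0.0/17


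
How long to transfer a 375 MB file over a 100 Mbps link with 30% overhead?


Effective throughput = 100 * (1 - 30/100) = 70 Mbps
File size in Mb = 375 * 8 = 3000 Mb
Time = 3000 / 70
Time = 42.8571 seconds


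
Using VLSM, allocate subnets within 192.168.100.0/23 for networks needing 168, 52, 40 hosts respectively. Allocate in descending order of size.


168 hosts -> /24 (254 usable): 192.168.100.0/24
52 hosts -> /26 (62 usable): 192.168.101.0/26
40 hosts -> /26 (62 usable): 192.168.101.64/26
Allocation: 192.168.100.0/24 (168 hosts, 254 usable); 192.168.101.0/26 (52 hosts, 62 usable); 192.168.101.64/26 (40 hosts, 62 usable)


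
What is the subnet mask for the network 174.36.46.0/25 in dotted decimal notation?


/25 means 25 network bits, 7 host bits
Binary: 11111111111111111111111110000000
Mask: 255.255.255.128


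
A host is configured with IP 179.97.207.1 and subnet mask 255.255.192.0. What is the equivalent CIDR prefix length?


Binary: 11111111.11111111.11000000.00000000
Count leading 1s
Prefix: /18


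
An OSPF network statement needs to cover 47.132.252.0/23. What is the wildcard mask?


Subnet mask: 255.255.254.0
Wildcard = 255.255.255.255 - subnet mask
255 - 255 = 0
255 - 255 = 0
255 - 254 = 1
255 - 0 = 255
Wildcard: 0.0.1.255


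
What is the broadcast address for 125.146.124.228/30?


Network: 125.146.124.228/30
Host bits = 2
Set all host bits to 1:
Broadcast: 125.146.124.231


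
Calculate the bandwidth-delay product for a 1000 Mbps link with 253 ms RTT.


BDP = bandwidth * RTT
= 1000 Mbps * 253 ms
= 1000 * 1e6 * 253 / 1000 bits
= 253000000 bits
= 31625000 bytes
= 30883.7891 KB
BDP = 253000000 bits (31625000 bytes)


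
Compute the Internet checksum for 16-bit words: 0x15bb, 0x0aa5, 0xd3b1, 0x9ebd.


Sum all words (with carry folding):
+ 0x15bb = 0x15bb
+ 0x0aa5 = 0x2060
+ 0xd3b1 = 0xf411
+ 0x9ebd = 0x92cf
One's complement: ~0x92cf
Checksum = 0x6d30


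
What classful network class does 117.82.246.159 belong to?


First octet: 117
Binary: 01110101
0xxxxxxx -> Class A (1-126)
Class A, default mask 255.0.0.0 (/8)


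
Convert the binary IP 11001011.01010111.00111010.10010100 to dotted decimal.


11001011 = 203
01010111 = 87
00111010 = 58
10010100 = 148
IP: 203.87.58.148


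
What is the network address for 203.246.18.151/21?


IP:   11001011.11110110.00010010.10010111
Mask: 11111111.11111111.11111000.00000000
AND operation:
Net:  11001011.11110110.00010000.00000000
Network: 203.246.16.0/21


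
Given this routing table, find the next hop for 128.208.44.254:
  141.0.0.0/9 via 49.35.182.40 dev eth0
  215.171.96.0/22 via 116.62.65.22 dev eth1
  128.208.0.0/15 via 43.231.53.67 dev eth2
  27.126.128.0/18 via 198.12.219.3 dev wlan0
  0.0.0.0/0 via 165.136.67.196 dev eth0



Longest prefix match for 128.208.44.254:
  /9 141.0.0.0: no
  /22 215.171.96.0: no
  /15 128.208.0.0: MATCH
  /18 27.126.128.0: no
  /0 0.0.0.0: MATCH
Selected: next-hop 43.231.53.67 via eth2 (matched /15)


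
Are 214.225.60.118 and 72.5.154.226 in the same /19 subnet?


Mask: 255.255.224.0
214.225.60.118 AND mask = 214.225.32.0
72.5.154.226 AND mask = 72.5.128.0
No, different subnets (214.225.32.0 vs 72.5.128.0)


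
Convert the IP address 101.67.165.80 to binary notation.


101 = 01100101
67 = 01000011
165 = 10100101
80 = 01010000
Binary: 01100101.01000011.10100101.01010000


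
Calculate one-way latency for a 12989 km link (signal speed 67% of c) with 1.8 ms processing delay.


Speed = 0.67 * 3e5 km/s = 201000 km/s
Propagation delay = 12989 / 201000 = 0.0646 s = 64.6219 ms
Processing delay = 1.8 ms
Total one-way latency = 66.4219 ms


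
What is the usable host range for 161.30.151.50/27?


Network: 161.30.151.32
Broadcast: 161.30.151.63
First usable = network + 1
Last usable = broadcast - 1
Range: 161.30.151.33 to 161.30.151.62


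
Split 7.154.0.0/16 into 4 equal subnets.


New prefix = 16 + 2 = 18
Each subnet has 16384 addresses
  7.154.0.0/18
  7.154.64.0/18
  7.154.128.0/18
  7.154.192.0/18
Subnets: 7.154.0.0/18, 7.154.64.0/18, 7.154.128.0/18, 7.154.192.0/18


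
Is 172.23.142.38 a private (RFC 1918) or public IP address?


RFC 1918 private ranges:
  10.0.0.0/8 (10.0.0.0 - 10.255.255.255)
  172.16.0.0/12 (172.16.0.0 - 172.31.255.255)
  192.168.0.0/16 (192.168.0.0 - 192.168.255.255)
Private (in 172.16.0.0/12)


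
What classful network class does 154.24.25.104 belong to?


First octet: 154
Binary: 10011010
10xxxxxx -> Class B (128-191)
Class B, default mask 255.255.0.0 (/16)


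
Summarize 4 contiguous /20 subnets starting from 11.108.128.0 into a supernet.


Original prefix: /20
Number of subnets: 4 = 2^2
New prefix = 20 - 2 = 18
Supernet: 11.108.128.0/18


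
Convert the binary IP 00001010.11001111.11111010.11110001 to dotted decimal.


00001010 = 10
11001111 = 207
11111010 = 250
11110001 = 241
IP: 10.207.250.241


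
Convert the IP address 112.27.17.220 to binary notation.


112 = 01110000
27 = 00011011
17 = 00010001
220 = 11011100
Binary: 01110000.00011011.00010001.11011100


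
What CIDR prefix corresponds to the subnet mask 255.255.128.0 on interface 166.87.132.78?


Binary: 11111111.11111111.10000000.00000000
Count leading 1s
Prefix: /17


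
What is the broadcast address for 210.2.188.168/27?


Network: 210.2.188.160/27
Host bits = 5
Set all host bits to 1:
Broadcast: 210.2.188.191


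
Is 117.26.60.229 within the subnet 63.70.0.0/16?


Subnet network: 63.70.0.0
Test IP AND mask: 117.26.0.0
No, 117.26.60.229 is not in 63.70.0.0/16


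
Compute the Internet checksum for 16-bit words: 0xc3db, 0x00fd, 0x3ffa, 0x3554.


Sum all words (with carry folding):
+ 0xc3db = 0xc3db
+ 0x00fd = 0xc4d8
+ 0x3ffa = 0x04d3
+ 0x3554 = 0x3a27
One's complement: ~0x3a27
Checksum = 0xc5d8


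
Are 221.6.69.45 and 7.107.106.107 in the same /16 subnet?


Mask: 255.255.0.0
221.6.69.45 AND mask = 221.6.0.0
7.107.106.107 AND mask = 7.107.0.0
No, different subnets (221.6.0.0 vs 7.107.0.0)


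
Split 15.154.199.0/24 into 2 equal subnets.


New prefix = 24 + 1 = 25
Each subnet has 128 addresses
  15.154.199.0/25
  15.154.199.128/25
Subnets: 15.154.199.0/25, 15.154.199.128/25


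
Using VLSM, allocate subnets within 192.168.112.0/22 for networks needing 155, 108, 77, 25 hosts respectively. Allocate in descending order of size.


155 hosts -> /24 (254 usable): 192.168.112.0/24
108 hosts -> /25 (126 usable): 192.168.113.0/25
77 hosts -> /25 (126 usable): 192.168.113.128/25
25 hosts -> /27 (30 usable): 192.168.114.0/27
Allocation: 192.168.112.0/24 (155 hosts, 254 usable); 192.168.113.0/25 (108 hosts, 126 usable); 192.168.113.128/25 (77 hosts, 126 usable); 192.168.114.0/27 (25 hosts, 30 usable)


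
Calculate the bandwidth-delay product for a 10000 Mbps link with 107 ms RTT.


BDP = bandwidth * RTT
= 10000 Mbps * 107 ms
= 10000 * 1e6 * 107 / 1000 bits
= 1070000000 bits
= 133750000 bytes
= 130615.2344 KB
BDP = 1070000000 bits (133750000 bytes)


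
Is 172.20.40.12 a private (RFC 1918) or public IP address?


RFC 1918 private ranges:
  10.0.0.0/8 (10.0.0.0 - 10.255.255.255)
  172.16.0.0/12 (172.16.0.0 - 172.31.255.255)
  192.168.0.0/16 (192.168.0.0 - 192.168.255.255)
Private (in 172.16.0.0/12)


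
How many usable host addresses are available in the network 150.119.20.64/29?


Host bits = 32 - 29 = 3
Total addresses = 2^3 = 8
Usable = total - 2 (network and broadcast)
Usable hosts: 6


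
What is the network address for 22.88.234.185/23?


IP:   00010110.01011000.11101010.10111001
Mask: 11111111.11111111.11111110.00000000
AND operation:
Net:  00010110.01011000.11101010.00000000
Network: 22.88.234.0/23


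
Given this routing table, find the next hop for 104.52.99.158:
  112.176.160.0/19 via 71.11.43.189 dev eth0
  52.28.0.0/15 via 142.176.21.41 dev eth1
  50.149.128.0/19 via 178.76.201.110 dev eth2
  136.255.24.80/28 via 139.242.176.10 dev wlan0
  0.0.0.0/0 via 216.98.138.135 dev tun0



Longest prefix match for 104.52.99.158:
  /19 112.176.160.0: no
  /15 52.28.0.0: no
  /19 50.149.128.0: no
  /28 136.255.24.80: no
  /0 0.0.0.0: MATCH
Selected: next-hop 216.98.138.135 via tun0 (matched /0)


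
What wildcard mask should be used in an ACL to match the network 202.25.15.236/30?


Subnet mask: 255.255.255.252
Wildcard = 255.255.255.255 - subnet mask
255 - 255 = 0
255 - 255 = 0
255 - 255 = 0
255 - 252 = 3
Wildcard: 0.0.0.3


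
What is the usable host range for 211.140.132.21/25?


Network: 211.140.132.0
Broadcast: 211.140.132.127
First usable = network + 1
Last usable = broadcast - 1
Range: 211.140.132.1 to 211.140.132.126


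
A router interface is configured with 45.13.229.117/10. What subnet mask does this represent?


/10 means 10 network bits, 22 host bits
Binary: 11111111110000000000000000000000
Mask: 255.192.0.0


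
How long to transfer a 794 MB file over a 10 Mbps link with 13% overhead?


Effective throughput = 10 * (1 - 13/100) = 8.7 Mbps
File size in Mb = 794 * 8 = 6352 Mb
Time = 6352 / 8.7
Time = 730.1149 seconds


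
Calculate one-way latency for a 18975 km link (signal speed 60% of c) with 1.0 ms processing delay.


Speed = 0.6 * 3e5 km/s = 180000 km/s
Propagation delay = 18975 / 180000 = 0.1054 s = 105.4167 ms
Processing delay = 1.0 ms
Total one-way latency = 106.4167 ms


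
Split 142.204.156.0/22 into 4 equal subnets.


New prefix = 22 + 2 = 24
Each subnet has 256 addresses
  142.204.156.0/24
  142.204.157.0/24
  142.204.158.0/24
  142.204.159.0/24
Subnets: 142.204.156.0/24, 142.204.157.0/24, 142.204.158.0/24, 142.204.159.0/24


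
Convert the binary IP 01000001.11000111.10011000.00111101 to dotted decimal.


01000001 = 65
11000111 = 199
10011000 = 152
00111101 = 61
IP: 65.199.152.61


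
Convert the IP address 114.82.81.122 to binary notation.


114 = 01110010
82 = 01010010
81 = 01010001
122 = 01111010
Binary: 01110010.01010010.01010001.01111010


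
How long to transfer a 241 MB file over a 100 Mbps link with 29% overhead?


Effective throughput = 100 * (1 - 29/100) = 71 Mbps
File size in Mb = 241 * 8 = 1928 Mb
Time = 1928 / 71
Time = 27.1549 seconds


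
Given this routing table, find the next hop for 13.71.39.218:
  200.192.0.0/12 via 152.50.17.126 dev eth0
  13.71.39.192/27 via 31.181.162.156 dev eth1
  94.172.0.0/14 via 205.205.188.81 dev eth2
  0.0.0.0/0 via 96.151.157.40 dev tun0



Longest prefix match for 13.71.39.218:
  /12 200.192.0.0: no
  /27 13.71.39.192: MATCH
  /14 94.172.0.0: no
  /0 0.0.0.0: MATCH
Selected: next-hop 31.181.162.156 via eth1 (matched /27)


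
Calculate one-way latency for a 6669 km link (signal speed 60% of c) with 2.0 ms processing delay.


Speed = 0.6 * 3e5 km/s = 180000 km/s
Propagation delay = 6669 / 180000 = 0.037 s = 37.05 ms
Processing delay = 2.0 ms
Total one-way latency = 39.05 ms


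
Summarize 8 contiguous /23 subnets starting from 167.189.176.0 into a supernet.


Original prefix: /23
Number of subnets: 8 = 2^3
New prefix = 23 - 3 = 20
Supernet: 167.189.176.0/20


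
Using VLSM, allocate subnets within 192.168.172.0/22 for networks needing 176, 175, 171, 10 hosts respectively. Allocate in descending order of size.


176 hosts -> /24 (254 usable): 192.168.172.0/24
175 hosts -> /24 (254 usable): 192.168.173.0/24
171 hosts -> /24 (254 usable): 192.168.174.0/24
10 hosts -> /28 (14 usable): 192.168.175.0/28
Allocation: 192.168.172.0/24 (176 hosts, 254 usable); 192.168.173.0/24 (175 hosts, 254 usable); 192.168.174.0/24 (171 hosts, 254 usable); 192.168.175.0/28 (10 hosts, 14 usable)


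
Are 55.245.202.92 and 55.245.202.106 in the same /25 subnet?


Mask: 255.255.255.128
55.245.202.92 AND mask = 55.245.202.0
55.245.202.106 AND mask = 55.245.202.0
Yes, same subnet (55.245.202.0)


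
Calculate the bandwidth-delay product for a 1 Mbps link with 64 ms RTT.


BDP = bandwidth * RTT
= 1 Mbps * 64 ms
= 1 * 1e6 * 64 / 1000 bits
= 64000 bits
= 8000 bytes
= 7.8125 KB
BDP = 64000 bits (8000 bytes)


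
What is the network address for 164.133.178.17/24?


IP:   10100100.10000101.10110010.00010001
Mask: 11111111.11111111.11111111.00000000
AND operation:
Net:  10100100.10000101.10110010.00000000
Network: 164.133.178.0/24


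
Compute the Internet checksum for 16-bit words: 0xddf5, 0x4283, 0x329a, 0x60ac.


Sum all words (with carry folding):
+ 0xddf5 = 0xddf5
+ 0x4283 = 0x2079
+ 0x329a = 0x5313
+ 0x60ac = 0xb3bf
One's complement: ~0xb3bf
Checksum = 0x4c40


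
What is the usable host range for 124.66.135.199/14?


Network: 124.64.0.0
Broadcast: 124.67.255.255
First usable = network + 1
Last usable = broadcast - 1
Range: 124.64.0.1 to 124.67.255.254


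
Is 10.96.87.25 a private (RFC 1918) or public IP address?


RFC 1918 private ranges:
  10.0.0.0/8 (10.0.0.0 - 10.255.255.255)
  172.16.0.0/12 (172.16.0.0 - 172.31.255.255)
  192.168.0.0/16 (192.168.0.0 - 192.168.255.255)
Private (in 10.0.0.0/8)


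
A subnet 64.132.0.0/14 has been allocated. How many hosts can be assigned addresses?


Host bits = 32 - 14 = 18
Total addresses = 2^18 = 262144
Usable = total - 2 (network and broadcast)
Usable hosts: 262142


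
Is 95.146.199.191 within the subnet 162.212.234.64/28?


Subnet network: 162.212.234.64
Test IP AND mask: 95.146.199.176
No, 95.146.199.191 is not in 162.212.234.64/28


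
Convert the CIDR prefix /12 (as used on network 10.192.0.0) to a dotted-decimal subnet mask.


/12 means 12 network bits, 20 host bits
Binary: 11111111111100000000000000000000
Mask: 255.240.0.0


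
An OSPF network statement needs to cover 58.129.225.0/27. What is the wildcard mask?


Subnet mask: 255.255.255.224
Wildcard = 255.255.255.255 - subnet mask
255 - 255 = 0
255 - 255 = 0
255 - 255 = 0
255 - 224 = 31
Wildcard: 0.0.0.31


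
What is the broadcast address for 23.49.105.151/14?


Network: 23.48.0.0/14
Host bits = 18
Set all host bits to 1:
Broadcast: 23.51.255.255


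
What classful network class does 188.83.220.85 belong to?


First octet: 188
Binary: 10111100
10xxxxxx -> Class B (128-191)
Class B, default mask 255.255.0.0 (/16)


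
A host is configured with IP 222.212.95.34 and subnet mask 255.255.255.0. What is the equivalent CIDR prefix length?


Binary: 11111111.11111111.11111111.00000000
Count leading 1s
Prefix: /24


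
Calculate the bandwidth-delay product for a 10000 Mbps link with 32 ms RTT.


BDP = bandwidth * RTT
= 10000 Mbps * 32 ms
= 10000 * 1e6 * 32 / 1000 bits
= 320000000 bits
= 40000000 bytes
= 39062.5 KB
BDP = 320000000 bits (40000000 bytes)


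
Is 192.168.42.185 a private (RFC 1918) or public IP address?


RFC 1918 private ranges:
  10.0.0.0/8 (10.0.0.0 - 10.255.255.255)
  172.16.0.0/12 (172.16.0.0 - 172.31.255.255)
  192.168.0.0/16 (192.168.0.0 - 192.168.255.255)
Private (in 192.168.0.0/16)


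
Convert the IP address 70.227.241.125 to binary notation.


70 = 01000110
227 = 11100011
241 = 11110001
125 = 01111101
Binary: 01000110.11100011.11110001.01111101


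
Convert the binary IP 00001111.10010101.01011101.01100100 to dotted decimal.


00001111 = 15
10010101 = 149
01011101 = 93
01100100 = 100
IP: 15.149.93.100
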